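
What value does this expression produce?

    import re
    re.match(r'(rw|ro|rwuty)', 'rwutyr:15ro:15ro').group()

`|` is ordered: at each position the engine commits to the first alternative that works.
`match` is anchored at position 0; if the pattern doesn't fit there, it returns None.
The match spans [0:2] → 'rw'.
Captured: group 1 = 'rw'.

'rw'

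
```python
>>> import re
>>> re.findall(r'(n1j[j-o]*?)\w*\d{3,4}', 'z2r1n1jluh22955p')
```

['n1j']

This matches the literal 'n1', then a literal 'j', then zero or more of a character in [j-o] (lazy) (captured); then zero or more of a word character, then 3 to 4 of a digit.
Walking the string: at [4:15] match 'n1jluh22955', group 1 = 'n1j'.
With a single group, `findall` returns only what that group captured — 1 item.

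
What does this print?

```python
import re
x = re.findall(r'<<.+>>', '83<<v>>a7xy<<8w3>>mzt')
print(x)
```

Scanning left to right: at [2:18] → '<<v>>a7xy<<8w3>>'.
`findall` yields the raw match text (1 of them) because the pattern has no groups.

['<<v>>a7xy<<8w3>>']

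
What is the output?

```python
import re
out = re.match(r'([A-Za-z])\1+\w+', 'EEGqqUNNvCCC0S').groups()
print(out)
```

The match spans [0:14] → 'EEGqqUNNvCCC0S'.
Captured: group 1 = 'E'.

('E',)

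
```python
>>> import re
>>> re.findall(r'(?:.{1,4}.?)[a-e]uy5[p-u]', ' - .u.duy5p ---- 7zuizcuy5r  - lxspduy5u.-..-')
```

['- .u.duy5p', '7zuizcuy5r', ' lxspduy5u']

The pattern matches 1 to 4 of any character, then optionally any character (non-capturing group); then a character in [a-e], then the literal 'uy5', then a character in [p-u].
Matches: at [1:11] → '- .u.duy5p'; at [17:27] → '7zuizcuy5r'; at [30:40] → ' lxspduy5u'.
No capturing groups, so `findall` returns the 3 full match strings.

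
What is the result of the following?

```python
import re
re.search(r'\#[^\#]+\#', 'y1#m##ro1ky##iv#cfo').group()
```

'#m#'

`re.search` scans for the first position where the pattern succeeds.
The match spans [2:5] → '#m#'.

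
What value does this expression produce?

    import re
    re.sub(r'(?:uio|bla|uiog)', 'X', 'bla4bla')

'X4X'

Every occurrence is swapped for 'X'.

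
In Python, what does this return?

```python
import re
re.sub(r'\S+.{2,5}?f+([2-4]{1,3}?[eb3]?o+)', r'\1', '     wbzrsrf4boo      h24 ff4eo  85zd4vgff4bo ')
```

The pattern matches one or more of a non-whitespace character, then 2 to 5 of any character (lazy), then one or more of a literal 'f'; then 1 to 3 of a character in [2-4] (lazy), then optionally one of [eb3], then one or more of a literal 'o' (captured).
The replacement refers to a captured group, so each match is rewritten using its own captured text.

'     4boo      4eo  4bo '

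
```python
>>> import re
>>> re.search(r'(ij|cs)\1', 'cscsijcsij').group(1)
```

`\1` has to match the exact text group 1 already captured.
`re.search` tries every starting position until one works.
The match spans [0:4] → 'cscs'.
Captured: group 1 = 'cs'.

'cs'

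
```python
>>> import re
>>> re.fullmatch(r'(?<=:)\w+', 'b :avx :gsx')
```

None

`fullmatch` succeeds only if the pattern covers the string from start to end.
Here the string isn't matched end-to-end, so the call returns None.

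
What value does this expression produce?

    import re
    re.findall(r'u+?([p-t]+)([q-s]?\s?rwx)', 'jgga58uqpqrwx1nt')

[('qpq', 'rwx')]

`findall` packs the 2 group values into a tuple for every match.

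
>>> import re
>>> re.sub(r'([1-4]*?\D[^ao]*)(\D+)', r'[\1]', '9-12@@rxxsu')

Each match is replaced using the text its own group 1 captured.

'9[-12@@rxxs]'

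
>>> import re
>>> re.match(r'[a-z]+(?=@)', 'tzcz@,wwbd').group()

The positive lookaround only admits positions where the adjacent text matches; those characters stay outside the span.
`re.match` won't scan ahead — the pattern has to work from the very first character.
The match spans [0:4] → 'tzcz'.

'tzcz'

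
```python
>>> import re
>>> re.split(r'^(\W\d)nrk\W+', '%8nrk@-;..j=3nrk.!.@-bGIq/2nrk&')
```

['', '%8', 'j=3nrk.!.@-bGIq/2nrk&']

Because the pattern has a capturing group, `split` also inserts each captured text between the pieces.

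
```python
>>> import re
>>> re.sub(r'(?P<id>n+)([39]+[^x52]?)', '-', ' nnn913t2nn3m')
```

' -3t2-'

Pattern: one or more of a literal 'n' (captured as 'id'); then one or more of one of [39], then optionally any character except [x52] (captured).
Matches: at [1:6] → 'nnn91'; at [9:13] → 'nn3m'.
`sub` substitutes '-' at each match site.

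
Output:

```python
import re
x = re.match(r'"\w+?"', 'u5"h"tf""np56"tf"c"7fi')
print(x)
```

`re.match` only tries the pattern at the start of the string.
Here the pattern fails at index 0, so the call returns None.

None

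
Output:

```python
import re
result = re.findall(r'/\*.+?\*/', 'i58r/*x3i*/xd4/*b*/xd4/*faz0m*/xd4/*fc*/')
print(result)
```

['/*x3i*/', '/*b*/', '/*faz0m*/', '/*fc*/']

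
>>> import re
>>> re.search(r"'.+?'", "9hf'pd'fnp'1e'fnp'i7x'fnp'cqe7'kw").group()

"'pd'"

A `+?`/`*?`/`{m,n}?` starts at its minimum and grows only as far as needed for what follows to match.
The match spans [3:7] → "'pd'".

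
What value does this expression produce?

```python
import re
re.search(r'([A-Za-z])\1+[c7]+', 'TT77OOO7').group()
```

'TT77'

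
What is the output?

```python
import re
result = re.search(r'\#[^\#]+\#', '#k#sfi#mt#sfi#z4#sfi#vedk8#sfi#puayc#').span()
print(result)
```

The match spans [0:3] → '#k#'.

(0, 3)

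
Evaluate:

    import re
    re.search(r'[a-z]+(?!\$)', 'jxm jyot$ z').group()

A negative assertion filters positions out without eating any characters.
The match spans [0:3] → 'jxm'.

'jxm'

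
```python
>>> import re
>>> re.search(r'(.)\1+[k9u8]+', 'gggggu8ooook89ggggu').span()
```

(0, 7)

The backreference `\1` re-matches whatever the first group consumed, character for character.
`search` walks the string left to right and returns the first match it finds.
The match spans [0:7] → 'gggggu8'.
Captured: group 1 = 'g'.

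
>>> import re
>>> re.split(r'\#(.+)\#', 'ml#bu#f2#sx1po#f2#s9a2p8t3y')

['ml', 'bu#f2#sx1po#f2', 's9a2p8t3y']

The group in the pattern means `split` returns the separators' captures alongside the pieces.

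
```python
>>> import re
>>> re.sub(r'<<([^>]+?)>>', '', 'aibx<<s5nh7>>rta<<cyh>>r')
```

'aibxrtar'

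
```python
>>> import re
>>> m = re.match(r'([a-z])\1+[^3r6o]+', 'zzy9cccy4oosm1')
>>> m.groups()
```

('z',)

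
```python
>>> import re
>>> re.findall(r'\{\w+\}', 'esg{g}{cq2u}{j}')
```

['{g}', '{cq2u}', '{j}']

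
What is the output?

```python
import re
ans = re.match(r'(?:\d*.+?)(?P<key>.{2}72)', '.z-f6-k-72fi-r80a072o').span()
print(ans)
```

(0, 10)

Pattern: zero or more of a digit, then one or more of any character (lazy) (non-capturing group); then exactly 2 of any character, then the literal '72' (captured as 'key').
The `?` after the quantifier makes it lazy — it takes as little as possible before letting the rest of the pattern try.
`re.match` won't scan ahead — the pattern has to work from the very first character.
The match spans [0:10] → '.z-f6-k-72'.
Captured: group 1 = 'k-72'.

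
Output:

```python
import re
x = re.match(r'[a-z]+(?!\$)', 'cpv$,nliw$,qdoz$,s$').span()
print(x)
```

The negative lookaround is zero-width — it rules out positions where the adjacent text would match, without consuming anything.
With `match`, the pattern is implicitly anchored at the beginning.
The match spans [0:2] → 'cp'.

(0, 2)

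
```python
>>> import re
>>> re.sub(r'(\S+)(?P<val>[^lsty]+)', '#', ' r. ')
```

The pattern matches one or more of a non-whitespace character (captured); then one or more of any character except [lsty] (captured as 'val').
Matches: at [1:4] → 'r. '.
`sub` substitutes '#' at each match site.

' #'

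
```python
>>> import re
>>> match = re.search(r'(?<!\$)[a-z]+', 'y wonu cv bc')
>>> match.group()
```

The negative lookaround is zero-width — it rules out positions where the adjacent text would match, without consuming anything.
The match spans [0:1] → 'y'.

'y'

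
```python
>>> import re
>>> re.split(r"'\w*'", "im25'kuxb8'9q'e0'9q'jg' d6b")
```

Splitting on the pattern gives 4 pieces.

['im25', '9q', '9q', ' d6b']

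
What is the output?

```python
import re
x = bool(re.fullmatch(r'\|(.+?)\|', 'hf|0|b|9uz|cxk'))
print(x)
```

`re.fullmatch` requires the pattern to consume the entire string.
Here there's no way to consume every character, so the call returns None, and `bool(None)` is False.

False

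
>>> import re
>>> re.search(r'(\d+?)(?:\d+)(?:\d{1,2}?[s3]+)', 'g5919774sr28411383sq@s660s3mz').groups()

('5',)

Pattern: one or more of a digit (lazy) (captured); then one or more of a digit (non-capturing group); then 1 to 2 of a digit (lazy), then one or more of one of [s3] (non-capturing group).
Lazy quantifiers expand one character at a time until the remainder of the pattern can match.
Unlike `match`, `search` isn't anchored — it looks for the pattern anywhere in the string.
The match spans [1:9] → '5919774s'.
Captured: group 1 = '5'.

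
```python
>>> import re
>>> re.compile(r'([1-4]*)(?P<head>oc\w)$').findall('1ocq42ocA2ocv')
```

The pattern matches zero or more of a character in [1-4] (captured); then the literal 'oc', then a word character (captured as 'head'); then anchored at the end.
Matches: at [9:13] match '2ocv', groups = ('2', 'ocv').
`findall` packs the 2 group values into a tuple for every match.

[('2', 'ocv')]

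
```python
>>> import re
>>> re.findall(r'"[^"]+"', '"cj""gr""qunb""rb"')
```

['"cj"', '"gr"', '"qunb"', '"rb"']

Walking the string: at [0:4] → '"cj"'; at [4:8] → '"gr"'; at [8:14] → '"qunb"'; at [14:18] → '"rb"'.
Since nothing is captured, `findall` lists the 4 matched substrings directly.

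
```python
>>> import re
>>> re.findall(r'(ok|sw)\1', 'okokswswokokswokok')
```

['ok', 'sw', 'ok', 'ok']

`\1` has to match the exact text group 1 already captured.
Matches: at [0:4] match 'okok', group 1 = 'ok'; at [4:8] match 'swsw', group 1 = 'sw'; at [8:12] match 'okok', group 1 = 'ok'; at [14:18] match 'okok', group 1 = 'ok'.
One capturing group, so `findall` returns just the captured substring from each match — 4 in all.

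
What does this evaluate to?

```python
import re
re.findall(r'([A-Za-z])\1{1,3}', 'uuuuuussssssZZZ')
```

`\1` has to match the exact text group 1 already captured.
One capturing group, so `findall` returns just the captured substring from each match — 5 in all.

['u', 'u', 's', 's', 'Z']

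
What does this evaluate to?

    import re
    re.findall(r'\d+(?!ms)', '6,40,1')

['6', '40', '1']

`(?!…)`/`(?<!…)` only lets a position through if the neighbouring text does NOT match; no characters are consumed.
No capturing groups, so `findall` returns the 3 full match strings.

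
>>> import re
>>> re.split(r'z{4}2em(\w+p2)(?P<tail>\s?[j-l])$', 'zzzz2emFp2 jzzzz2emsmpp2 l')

['zzzz2emFp2 j', 'smpp2', ' l', '']

`re.split` interleaves the captured-group text with the surrounding fragments.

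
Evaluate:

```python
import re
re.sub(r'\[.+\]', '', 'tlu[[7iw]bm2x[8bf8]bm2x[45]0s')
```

'tlu0s'

Matches: at [3:27] → '[[7iw]bm2x[8bf8]bm2x[45]'.
`sub` substitutes '' at each match site.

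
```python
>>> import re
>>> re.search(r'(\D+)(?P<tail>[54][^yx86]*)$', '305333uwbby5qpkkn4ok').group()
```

Pattern: one or more of a non-digit (captured); then one of [54], then zero or more of any character except [yx86] (captured as 'tail'); then anchored at the end.
`search` walks the string left to right and returns the first match it finds.
The match spans [6:20] → 'uwbby5qpkkn4ok'.
Captured: group 1 = 'uwbby', group 2 = '5qpkkn4ok'.

'uwbby5qpkkn4ok'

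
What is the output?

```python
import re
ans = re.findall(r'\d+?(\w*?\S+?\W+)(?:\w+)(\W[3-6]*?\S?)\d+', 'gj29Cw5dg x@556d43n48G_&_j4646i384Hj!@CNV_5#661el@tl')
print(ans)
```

The pattern matches one or more of a digit (lazy); then zero or more of a word character (lazy), then one or more of a non-whitespace character (lazy), then one or more of a non-word character (captured); then one or more of a word character (non-capturing group); then a non-word character, then zero or more of a character in [3-6] (lazy), then optionally a non-whitespace character (captured); then one or more of a digit.
Matches: at [2:15] match '29Cw5dg x@556', groups = ('9Cw5dg ', '@5'); at [16:47] match '43n48G_&_j4646i384Hj!@CNV_5#661', groups = ('3n48G_&_j4646i384Hj!@', '#6').
Multiple groups make `findall` return tuples — one 2-tuple for each match.

[('9Cw5dg ', '@5'), ('3n48G_&_j4646i384Hj!@', '#6')]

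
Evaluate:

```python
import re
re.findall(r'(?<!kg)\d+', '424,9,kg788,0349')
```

['424', '9', '88', '0349']

`(?!…)`/`(?<!…)` only lets a position through if the neighbouring text does NOT match; no characters are consumed.
Matches: at [0:3] → '424'; at [4:5] → '9'; at [9:11] → '88'; at [12:16] → '0349'.
No capturing groups, so `findall` returns the 4 full match strings.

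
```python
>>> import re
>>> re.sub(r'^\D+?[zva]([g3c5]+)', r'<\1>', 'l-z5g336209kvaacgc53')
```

The pattern matches anchored at the start of the string; then one or more of a non-digit (lazy), then one of [zva]; then one or more of one of [g3c5] (captured).
Matches: at [0:7] → 'l-z5g33'.
`\1` in the replacement pulls in group 1's text for each match.

'<5g33>6209kvaacgc53'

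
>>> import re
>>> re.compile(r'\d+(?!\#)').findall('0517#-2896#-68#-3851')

Because the assertion is negative and zero-width, positions next to the forbidden text are skipped.
Walking the string: at [0:3] → '051'; at [6:9] → '289'; at [12:13] → '6'; at [16:20] → '3851'.
No capturing groups, so `findall` returns the 4 full match strings.

['051', '289', '6', '3851']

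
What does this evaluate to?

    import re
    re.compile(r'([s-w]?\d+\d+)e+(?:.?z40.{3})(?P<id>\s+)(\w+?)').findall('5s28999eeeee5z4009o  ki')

[('s28999', '  ', 'k')]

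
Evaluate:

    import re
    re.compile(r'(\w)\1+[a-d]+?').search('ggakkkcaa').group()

The backreference `\1` re-matches whatever the first group consumed, character for character.
`re.search` tries every starting position until one works.
The match spans [0:3] → 'gga'.
Captured: group 1 = 'g'.

'gga'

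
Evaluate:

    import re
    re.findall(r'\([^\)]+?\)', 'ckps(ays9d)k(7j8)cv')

Walking the string: at [4:11] → '(ays9d)'; at [12:17] → '(7j8)'.
No capturing groups, so `findall` returns the 2 full match strings.

['(ays9d)', '(7j8)']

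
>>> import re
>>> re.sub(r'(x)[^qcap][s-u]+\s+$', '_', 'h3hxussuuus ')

'h3h_'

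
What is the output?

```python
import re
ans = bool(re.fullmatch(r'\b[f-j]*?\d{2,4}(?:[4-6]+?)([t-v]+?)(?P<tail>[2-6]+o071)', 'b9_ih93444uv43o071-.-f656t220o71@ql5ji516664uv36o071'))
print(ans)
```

False

`fullmatch` succeeds only if the pattern covers the string from start to end.
Here the string isn't matched end-to-end, so the call returns None, and `bool(None)` is False.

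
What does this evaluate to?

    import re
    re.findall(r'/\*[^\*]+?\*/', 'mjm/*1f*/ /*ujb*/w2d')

['/*1f*/', '/*ujb*/']

Scanning left to right: at [3:9] → '/*1f*/'; at [10:17] → '/*ujb*/'.
`findall` yields the raw match text (2 of them) because the pattern has no groups.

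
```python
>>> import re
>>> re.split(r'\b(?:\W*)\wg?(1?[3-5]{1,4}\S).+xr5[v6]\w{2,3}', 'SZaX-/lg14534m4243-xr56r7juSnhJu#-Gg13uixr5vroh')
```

Pattern: a word boundary (`\b`, zero-width); then zero or more of a non-word character (non-capturing group); then a word character, then optionally a literal 'g'; then optionally the literal '1', then 1 to 4 of a character in [3-5], then a non-whitespace character (captured); then one or more of any character; then the literal 'xr5', then one of [v6], then 2 to 3 of a word character.
Because the pattern has a capturing group, `split` also inserts each captured text between the pieces.

['SZaX', '14534m', '']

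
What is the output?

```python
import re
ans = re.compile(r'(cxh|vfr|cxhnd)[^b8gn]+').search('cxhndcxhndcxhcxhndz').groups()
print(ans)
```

The match spans [0:8] → 'cxhndcxh'.
Captured: group 1 = 'cxhnd'.

('cxhnd',)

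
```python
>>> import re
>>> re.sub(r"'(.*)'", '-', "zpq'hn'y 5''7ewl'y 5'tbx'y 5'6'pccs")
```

Matches: at [3:31] → "'hn'y 5''7ewl'y 5'tbx'y 5'6'".
`sub` substitutes '-' at each match site.

'zpq-pccs'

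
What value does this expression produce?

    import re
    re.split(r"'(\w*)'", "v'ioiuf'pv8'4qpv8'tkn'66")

Matches to split on: at [1:8] → "'ioiuf'"; at [11:18] → "'4qpv8'".
With a capturing group present, the delimiter's captured portion is kept in the result list.

['v', 'ioiuf', 'pv8', '4qpv8', "tkn'66"]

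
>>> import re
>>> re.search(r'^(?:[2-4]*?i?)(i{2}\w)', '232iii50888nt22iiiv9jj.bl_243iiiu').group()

'232iii5'

The pattern matches anchored at the start of the string; then zero or more of a character in [2-4] (lazy), then optionally the literal 'i' (non-capturing group); then exactly 2 of a literal 'i', then a word character (captured).
The match spans [0:7] → '232iii5'.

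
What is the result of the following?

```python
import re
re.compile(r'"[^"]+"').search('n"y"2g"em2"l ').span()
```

`search` walks the string left to right and returns the first match it finds.
The match spans [1:4] → '"y"'.

(1, 4)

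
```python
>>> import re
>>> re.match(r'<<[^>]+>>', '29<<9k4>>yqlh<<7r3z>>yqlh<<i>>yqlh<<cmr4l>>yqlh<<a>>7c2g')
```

`re.match` won't scan ahead — the pattern has to work from the very first character.
Here the pattern fails at index 0, so the call returns None.

None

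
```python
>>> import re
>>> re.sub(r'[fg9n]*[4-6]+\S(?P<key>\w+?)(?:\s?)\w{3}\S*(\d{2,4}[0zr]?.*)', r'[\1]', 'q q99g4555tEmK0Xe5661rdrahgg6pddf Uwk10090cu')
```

This matches zero or more of one of [fg9n], then one or more of a character in [4-6], then a non-whitespace character; then one or more of a word character (lazy) (captured as 'key'); then optionally whitespace (non-capturing group); then exactly 3 of a word character, then zero or more of a non-whitespace character; then 2 to 4 of a digit, then optionally one of [0zr], then zero or more of any character (captured).
The `?` after the quantifier makes it lazy — it takes as little as possible before letting the rest of the pattern try.
Matches: at [3:44] → '99g4555tEmK0Xe5661rdrahgg6pddf Uwk10090cu'.
Each match is replaced using the text its own group 1 captured.

'q q[E]'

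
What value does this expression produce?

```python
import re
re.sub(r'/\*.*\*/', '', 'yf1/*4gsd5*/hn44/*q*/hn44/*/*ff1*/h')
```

Matches: at [3:34] → '/*4gsd5*/hn44/*q*/hn44/*/*ff1*/'.
`sub` substitutes '' at each match site.

'yf1h'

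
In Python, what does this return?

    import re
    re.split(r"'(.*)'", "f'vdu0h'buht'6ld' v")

['f', "vdu0h'buht'6ld", ' v']

Matches to split on: at [1:17] → "'vdu0h'buht'6ld'".
The group in the pattern means `split` returns the separators' captures alongside the pieces.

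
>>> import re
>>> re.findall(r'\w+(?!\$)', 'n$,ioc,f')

['ioc', 'f']

`(?!…)`/`(?<!…)` only lets a position through if the neighbouring text does NOT match; no characters are consumed.
`findall` yields the raw match text (2 of them) because the pattern has no groups.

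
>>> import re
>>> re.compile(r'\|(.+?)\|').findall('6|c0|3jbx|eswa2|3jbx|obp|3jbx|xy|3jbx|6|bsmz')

With the lazy modifier that quantifier settles for the fewest repetitions that let the rest of the pattern succeed (the atoms after it are unaffected and can still be greedy).
`findall` collects group 1 from each match (5 total).

['c0', 'eswa2', 'obp', 'xy', '6']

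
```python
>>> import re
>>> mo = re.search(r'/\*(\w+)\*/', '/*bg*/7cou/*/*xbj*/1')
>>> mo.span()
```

(0, 6)

`search` walks the string left to right and returns the first match it finds.
The match spans [0:6] → '/*bg*/'.
Captured: group 1 = 'bg'.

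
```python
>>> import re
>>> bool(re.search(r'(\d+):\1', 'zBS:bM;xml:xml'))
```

`\1` has to match the exact text group 1 already captured.
`search` walks the string left to right and returns the first match it finds.
Here no position works, so the call returns None, and `bool(None)` is False.

False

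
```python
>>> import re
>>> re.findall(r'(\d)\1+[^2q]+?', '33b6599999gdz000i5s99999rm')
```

['3', '9', '0', '9']

After group 1 captures some text, `\1` only succeeds where that same text appears again.
Matches: at [0:3] match '33b', group 1 = '3'; at [5:11] match '99999g', group 1 = '9'; at [13:17] match '000i', group 1 = '0'; at [19:25] match '99999r', group 1 = '9'.
One capturing group, so `findall` returns just the captured substring from each match — 4 in all.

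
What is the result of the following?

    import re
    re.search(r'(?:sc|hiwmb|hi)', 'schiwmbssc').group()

`search` walks the string left to right and returns the first match it finds.
The match spans [0:2] → 'sc'.

'sc'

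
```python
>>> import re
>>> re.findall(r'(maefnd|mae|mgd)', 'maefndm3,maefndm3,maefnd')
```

The regex engine tests alternatives in the order written; an earlier branch that matches wins even if a later one would match more.
Because there's exactly one group, `findall` drops the full match and keeps group 1 from each hit.

['maefnd', 'maefnd', 'maefnd']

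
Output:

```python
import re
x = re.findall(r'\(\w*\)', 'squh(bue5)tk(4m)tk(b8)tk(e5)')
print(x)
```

['(bue5)', '(4m)', '(b8)', '(e5)']

Matches: at [4:10] → '(bue5)'; at [12:16] → '(4m)'; at [18:22] → '(b8)'; at [24:28] → '(e5)'.
No capturing groups, so `findall` returns the 4 full match strings.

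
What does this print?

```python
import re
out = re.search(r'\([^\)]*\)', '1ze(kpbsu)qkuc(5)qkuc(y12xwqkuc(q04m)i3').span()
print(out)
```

`search` walks the string left to right and returns the first match it finds.
The match spans [3:10] → '(kpbsu)'.

(3, 10)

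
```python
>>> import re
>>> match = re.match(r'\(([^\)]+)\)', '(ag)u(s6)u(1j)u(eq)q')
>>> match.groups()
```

('ag',)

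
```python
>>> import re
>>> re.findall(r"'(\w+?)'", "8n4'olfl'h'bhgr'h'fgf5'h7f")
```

Walking the string: at [3:9] match "'olfl'", group 1 = 'olfl'; at [10:16] match "'bhgr'", group 1 = 'bhgr'; at [17:23] match "'fgf5'", group 1 = 'fgf5'.
With a single group, `findall` returns only what that group captured — 3 items.

['olfl', 'bhgr', 'fgf5']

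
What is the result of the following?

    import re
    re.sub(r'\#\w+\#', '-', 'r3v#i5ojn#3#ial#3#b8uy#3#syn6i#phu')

'r3v-3-3-3-phu'

Matches: at [3:10] → '#i5ojn#'; at [11:16] → '#ial#'; at [17:23] → '#b8uy#'; at [24:31] → '#syn6i#'.
Each match is replaced by '-'.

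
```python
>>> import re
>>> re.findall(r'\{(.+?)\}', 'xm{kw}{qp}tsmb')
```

Matches: at [2:6] match '{kw}', group 1 = 'kw'; at [6:10] match '{qp}', group 1 = 'qp'.
One capturing group, so `findall` returns just the captured substring from each match — 2 in all.

['kw', 'qp']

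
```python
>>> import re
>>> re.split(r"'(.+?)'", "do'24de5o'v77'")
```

['do', '24de5o', "v77'"]

Because the quantifier is non-greedy, it stops expanding at the earliest point where the rest of the pattern can succeed.
Matches to split on: at [2:10] → "'24de5o'".
Because the pattern has a capturing group, `split` also inserts each captured text between the pieces.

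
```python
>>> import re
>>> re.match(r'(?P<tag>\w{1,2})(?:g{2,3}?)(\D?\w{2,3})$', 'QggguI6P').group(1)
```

'Qg'

The match spans [0:8] → 'QggguI6P'.
Captured: group 1 = 'Qg', group 2 = 'uI6P'.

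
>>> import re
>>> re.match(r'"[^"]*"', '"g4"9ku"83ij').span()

With `match`, the pattern is implicitly anchored at the beginning.
The match spans [0:4] → '"g4"'.

(0, 4)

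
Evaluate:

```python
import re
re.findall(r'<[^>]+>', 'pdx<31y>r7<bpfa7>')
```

No capturing groups, so `findall` returns the 2 full match strings.

['<31y>', '<bpfa7>']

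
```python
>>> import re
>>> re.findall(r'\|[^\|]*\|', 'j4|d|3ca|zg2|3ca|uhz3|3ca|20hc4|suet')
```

Matches: at [2:5] → '|d|'; at [8:13] → '|zg2|'; at [16:22] → '|uhz3|'; at [25:32] → '|20hc4|'.
`findall` yields the raw match text (4 of them) because the pattern has no groups.

['|d|', '|zg2|', '|uhz3|', '|20hc4|']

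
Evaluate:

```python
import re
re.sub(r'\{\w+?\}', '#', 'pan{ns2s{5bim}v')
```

'pan{ns2s#v'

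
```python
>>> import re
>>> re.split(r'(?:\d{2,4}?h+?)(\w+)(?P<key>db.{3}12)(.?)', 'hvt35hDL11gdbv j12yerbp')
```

['hvt', 'DL11g', 'dbv j12', 'y', 'erbp']

With a capturing group present, the delimiter's captured portion is kept in the result list.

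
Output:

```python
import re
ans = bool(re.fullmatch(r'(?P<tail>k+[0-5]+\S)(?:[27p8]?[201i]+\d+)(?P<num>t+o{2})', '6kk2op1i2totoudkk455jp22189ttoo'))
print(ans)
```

`re.fullmatch` is like wrapping the pattern in `^…$` (in single-line mode).
Here the string isn't matched end-to-end, so the call returns None, and `bool(None)` is False.

False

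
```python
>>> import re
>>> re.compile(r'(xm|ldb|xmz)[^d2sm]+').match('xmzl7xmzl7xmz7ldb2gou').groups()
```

('xm',)

Alternation isn't longest-match — the leftmost alternative that fits at this position is chosen.
With `match`, the pattern is implicitly anchored at the beginning.
The match spans [0:6] → 'xmzl7x'.
Captured: group 1 = 'xm'.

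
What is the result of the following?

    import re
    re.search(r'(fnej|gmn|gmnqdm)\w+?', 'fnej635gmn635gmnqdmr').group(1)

'fnej'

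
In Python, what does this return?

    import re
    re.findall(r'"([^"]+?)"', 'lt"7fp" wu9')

Because there's exactly one group, `findall` drops the full match and keeps group 1 from the one hit.

['7fp']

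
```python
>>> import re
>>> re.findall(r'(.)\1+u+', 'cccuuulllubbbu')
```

`\1` is not a pattern — it's the concrete string captured by group 1, re-applied verbatim.
`findall` collects group 1 from each match (3 total).

['c', 'l', 'b']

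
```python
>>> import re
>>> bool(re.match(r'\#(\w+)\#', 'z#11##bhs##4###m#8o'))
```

False

With `match`, the pattern is implicitly anchored at the beginning.
Here the pattern fails at index 0, so the call returns None, and `bool(None)` is False.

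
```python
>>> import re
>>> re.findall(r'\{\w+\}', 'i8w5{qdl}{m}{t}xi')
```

Walking the string: at [4:9] → '{qdl}'; at [9:12] → '{m}'; at [12:15] → '{t}'.
Since nothing is captured, `findall` lists the 3 matched substrings directly.

['{qdl}', '{m}', '{t}']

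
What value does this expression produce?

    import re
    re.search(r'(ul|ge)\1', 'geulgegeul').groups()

('ge',)

The backreference `\1` re-matches whatever the first group consumed, character for character.
`re.search` scans for the first position where the pattern succeeds.
The match spans [4:8] → 'gege'.
Captured: group 1 = 'ge'.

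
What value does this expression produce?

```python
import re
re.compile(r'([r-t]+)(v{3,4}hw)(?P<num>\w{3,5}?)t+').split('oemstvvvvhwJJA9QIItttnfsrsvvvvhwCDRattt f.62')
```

The pattern matches one or more of a character in [r-t] (captured); then 3 to 4 of the literal 'v', then the literal 'hw' (captured); then 3 to 5 of a word character (lazy) (captured as 'num'); then one or more of a literal 't'.
With a capturing group present, the delimiter's captured portion is kept in the result list.

['oemstvvvvhwJJA9QIItttnf', 'srs', 'vvvvhw', 'CDRa', ' f.62']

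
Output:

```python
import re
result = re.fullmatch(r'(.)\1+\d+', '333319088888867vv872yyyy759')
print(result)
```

None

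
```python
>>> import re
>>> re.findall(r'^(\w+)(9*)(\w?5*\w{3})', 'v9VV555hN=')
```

Pattern: anchored at the start of the string; then one or more of a word character (captured); then zero or more of a literal '9' (captured); then optionally a word character, then zero or more of the literal '5', then exactly 3 of a word character (captured).
Walking the string: at [0:9] match 'v9VV555hN', groups = ('v9VV55', '', '5hN').
Multiple groups make `findall` return tuples — one 3-tuple for the one match.

[('v9VV55', '', '5hN')]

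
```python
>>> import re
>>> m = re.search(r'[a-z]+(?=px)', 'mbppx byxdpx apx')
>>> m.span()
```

(0, 3)

The `(?=…)`/`(?<=…)` assertion just peeks at neighbouring text; it doesn't advance the match position.
The match spans [0:3] → 'mbp'.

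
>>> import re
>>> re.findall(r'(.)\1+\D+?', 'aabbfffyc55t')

['a', 'f', '5']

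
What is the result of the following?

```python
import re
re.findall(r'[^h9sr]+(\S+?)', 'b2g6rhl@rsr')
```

['r', 'r']

This matches one or more of any character except [h9sr]; then one or more of a non-whitespace character (lazy) (captured).
A non-greedy quantifier consumes as few characters as it can — just enough that the remainder of the pattern still matches from where it stops; whatever follows it matches normally.
Walking the string: at [0:5] match 'b2g6r', group 1 = 'r'; at [6:9] match 'l@r', group 1 = 'r'.
With a single group, `findall` returns only what that group captured — 2 items.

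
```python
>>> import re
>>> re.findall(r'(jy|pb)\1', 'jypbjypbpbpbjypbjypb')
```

['pb']

After group 1 captures some text, `\1` only succeeds where that same text appears again.
Matches: at [6:10] match 'pbpb', group 1 = 'pb'.
Because there's exactly one group, `findall` drops the full match and keeps group 1 from the one hit.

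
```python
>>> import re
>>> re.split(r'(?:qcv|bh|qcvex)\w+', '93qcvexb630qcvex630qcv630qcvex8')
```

['93', '']

Matches to split on: at [2:31] → 'qcvexb630qcvex630qcv630qcvex8'.
The string is cut at each match, leaving 2 pieces.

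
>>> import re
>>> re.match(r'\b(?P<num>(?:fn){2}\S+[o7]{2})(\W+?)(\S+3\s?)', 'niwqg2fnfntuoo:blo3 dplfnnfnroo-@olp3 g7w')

`re.match` won't scan ahead — the pattern has to work from the very first character.
Here position 0 doesn't satisfy it, so the call returns None.

None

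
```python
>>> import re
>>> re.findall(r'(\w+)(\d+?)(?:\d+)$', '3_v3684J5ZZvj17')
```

Multiple groups make `findall` return tuples — one 2-tuple for the one match.

[('3_v3684J5ZZvj', '1')]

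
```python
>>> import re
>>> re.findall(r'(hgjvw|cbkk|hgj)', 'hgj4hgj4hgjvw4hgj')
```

['hgj', 'hgj', 'hgjvw', 'hgj']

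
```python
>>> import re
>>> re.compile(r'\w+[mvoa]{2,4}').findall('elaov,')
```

Pattern: one or more of a word character; then 2 to 4 of one of [mvoa].
Scanning left to right: at [0:5] → 'elaov'.
Since nothing is captured, `findall` lists the 1 matched substring directly.

['elaov']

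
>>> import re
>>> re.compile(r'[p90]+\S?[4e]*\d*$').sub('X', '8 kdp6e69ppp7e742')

'8 kdp6e6X'

The pattern matches one or more of one of [p90]; then optionally a non-whitespace character, then zero or more of one of [4e]; then zero or more of a digit; then anchored at the end.
Matches: at [8:17] → '9ppp7e742'.
Each match is replaced by 'X'.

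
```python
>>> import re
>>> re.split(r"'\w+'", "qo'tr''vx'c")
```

['qo', '', 'c']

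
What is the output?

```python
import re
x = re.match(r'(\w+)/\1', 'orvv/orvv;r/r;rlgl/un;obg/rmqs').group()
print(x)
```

orvv/orvv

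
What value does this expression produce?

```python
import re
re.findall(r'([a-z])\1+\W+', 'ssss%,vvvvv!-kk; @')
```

`\1` has to match the exact text group 1 already captured.
Matches: at [0:6] match 'ssss%,', group 1 = 's'; at [6:13] match 'vvvvv!-', group 1 = 'v'; at [13:18] match 'kk; @', group 1 = 'k'.
`findall` collects group 1 from each match (3 total).

['s', 'v', 'k']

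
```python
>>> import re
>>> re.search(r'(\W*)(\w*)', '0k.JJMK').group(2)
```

This matches zero or more of a non-word character (captured); then zero or more of a word character (captured).
`search` walks the string left to right and returns the first match it finds.
The match spans [0:2] → '0k'.
Captured: group 1 = '', group 2 = '0k'.

'0k'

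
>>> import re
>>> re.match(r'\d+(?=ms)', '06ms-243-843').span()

(0, 2)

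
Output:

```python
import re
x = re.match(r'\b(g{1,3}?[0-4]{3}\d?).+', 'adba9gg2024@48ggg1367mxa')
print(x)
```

None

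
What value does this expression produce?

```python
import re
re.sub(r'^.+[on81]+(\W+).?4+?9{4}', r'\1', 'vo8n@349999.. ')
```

The replacement refers to a captured group, so each match is rewritten using its own captured text.

'@.. '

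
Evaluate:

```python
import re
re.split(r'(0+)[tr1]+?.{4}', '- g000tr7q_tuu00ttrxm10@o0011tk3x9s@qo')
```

['- g', '000', 'tuu', '00', '10@o', '00', 'x9s@qo']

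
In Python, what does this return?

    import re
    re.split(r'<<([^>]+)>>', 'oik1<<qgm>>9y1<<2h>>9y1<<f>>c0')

With a capturing group present, the delimiter's captured portion is kept in the result list.

['oik1', 'qgm', '9y1', '2h', '9y1', 'f', 'c0']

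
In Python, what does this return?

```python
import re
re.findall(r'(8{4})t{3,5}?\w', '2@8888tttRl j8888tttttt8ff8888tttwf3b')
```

This matches exactly 4 of a literal '8' (captured); then 3 to 5 of the literal 't' (lazy), then a word character.
Scanning left to right: at [2:10] match '8888tttR', group 1 = '8888'; at [13:21] match '8888tttt', group 1 = '8888'; at [26:34] match '8888tttw', group 1 = '8888'.
`findall` collects group 1 from each match (3 total).

['8888', '8888', '8888']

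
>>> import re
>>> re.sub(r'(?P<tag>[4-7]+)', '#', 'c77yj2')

Pattern: one or more of a character in [4-7] (captured as 'tag').
Matches: at [1:3] → '77'.
Each match is replaced by '#'.

'c#yj2'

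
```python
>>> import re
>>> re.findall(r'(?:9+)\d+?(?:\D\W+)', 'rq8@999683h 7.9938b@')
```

['999683h ', '9938b@']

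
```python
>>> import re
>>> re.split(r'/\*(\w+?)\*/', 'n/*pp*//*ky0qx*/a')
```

Matches to split on: at [1:7] → '/*pp*/'; at [7:16] → '/*ky0qx*/'.
With a capturing group present, the delimiter's captured portion is kept in the result list.

['n', 'pp', '', 'ky0qx', 'a']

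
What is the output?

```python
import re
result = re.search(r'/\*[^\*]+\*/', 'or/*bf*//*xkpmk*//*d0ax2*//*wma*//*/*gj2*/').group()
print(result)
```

Unlike `match`, `search` isn't anchored — it looks for the pattern anywhere in the string.
The match spans [2:8] → '/*bf*/'.

/*bf*/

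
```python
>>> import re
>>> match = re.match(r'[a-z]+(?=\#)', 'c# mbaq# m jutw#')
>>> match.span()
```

(0, 1)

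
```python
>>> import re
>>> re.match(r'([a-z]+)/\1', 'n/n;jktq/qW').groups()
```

A backreference is literal: `\1` must see the identical characters the first group matched.
`re.match` won't scan ahead — the pattern has to work from the very first character.
The match spans [0:3] → 'n/n'.
Captured: group 1 = 'n'.

('n',)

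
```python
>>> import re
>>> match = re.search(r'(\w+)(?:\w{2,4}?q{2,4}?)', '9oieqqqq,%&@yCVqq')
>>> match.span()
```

(0, 8)

Pattern: one or more of a word character (captured); then 2 to 4 of a word character (lazy), then 2 to 4 of the literal 'q' (lazy) (non-capturing group).
The match spans [0:8] → '9oieqqqq'.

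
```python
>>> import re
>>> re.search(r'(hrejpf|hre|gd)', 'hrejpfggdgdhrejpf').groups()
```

The match spans [0:6] → 'hrejpf'.
Captured: group 1 = 'hrejpf'.

('hrejpf',)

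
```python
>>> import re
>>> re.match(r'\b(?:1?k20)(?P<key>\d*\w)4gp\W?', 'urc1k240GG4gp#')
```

Pattern: a word boundary (`\b`, zero-width); then optionally a literal '1', then the literal 'k20' (non-capturing group); then zero or more of a digit, then a word character (captured as 'key'); then the literal '4gp', then optionally a non-word character.
`match` is anchored at position 0; if the pattern doesn't fit there, it returns None.
Here the pattern fails at index 0, so the call returns None.

None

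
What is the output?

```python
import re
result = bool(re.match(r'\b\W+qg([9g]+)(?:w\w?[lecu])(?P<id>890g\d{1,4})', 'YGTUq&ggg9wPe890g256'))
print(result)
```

False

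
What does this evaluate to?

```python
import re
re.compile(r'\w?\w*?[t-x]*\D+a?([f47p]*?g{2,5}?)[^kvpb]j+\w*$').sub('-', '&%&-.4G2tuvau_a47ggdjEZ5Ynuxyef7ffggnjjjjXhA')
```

'&%&-.-'

Pattern: optionally a word character, then zero or more of a word character (lazy); then zero or more of a character in [t-x], then one or more of a non-digit, then optionally a literal 'a'; then zero or more of one of [f47p] (lazy), then 2 to 5 of the literal 'g' (lazy) (captured); then any character except [kvpb], then one or more of the literal 'j', then zero or more of a word character; then anchored at the end.
Matches: at [5:44] → '4G2tuvau_a47ggdjEZ5Ynuxyef7ffggnjjjjXhA'.
Every occurrence is swapped for '-'.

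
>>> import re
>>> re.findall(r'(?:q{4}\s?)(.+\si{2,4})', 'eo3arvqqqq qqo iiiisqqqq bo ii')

['qqo iiiisqqqq bo ii']

The pattern matches exactly 4 of a literal 'q', then optionally whitespace (non-capturing group); then one or more of any character, then whitespace, then 2 to 4 of the literal 'i' (captured).
Matches: at [6:30] match 'qqqq qqo iiiisqqqq bo ii', group 1 = 'qqo iiiisqqqq bo ii'.
One capturing group, so `findall` returns just the captured substring from the one match — 1 in all.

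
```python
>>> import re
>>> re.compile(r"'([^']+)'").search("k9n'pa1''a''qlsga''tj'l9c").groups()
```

`search` walks the string left to right and returns the first match it finds.
The match spans [3:8] → "'pa1'".
Captured: group 1 = 'pa1'.

('pa1',)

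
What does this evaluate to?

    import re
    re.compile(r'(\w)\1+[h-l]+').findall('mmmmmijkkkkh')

['m']

`\1` has to match the exact text group 1 already captured.
Matches: at [0:12] match 'mmmmmijkkkkh', group 1 = 'm'.
One capturing group, so `findall` returns just the captured substring from the one match — 1 in all.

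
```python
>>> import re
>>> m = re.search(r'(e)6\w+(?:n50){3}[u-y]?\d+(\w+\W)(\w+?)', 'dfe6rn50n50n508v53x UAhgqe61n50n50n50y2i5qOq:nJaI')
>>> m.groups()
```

('e', 'v53x ', 'U')

The match spans [2:21] → 'e6rn50n50n508v53x U'.
Captured: group 1 = 'e', group 2 = 'v53x ', group 3 = 'U'.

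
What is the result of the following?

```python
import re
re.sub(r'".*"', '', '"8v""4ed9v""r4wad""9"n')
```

'n'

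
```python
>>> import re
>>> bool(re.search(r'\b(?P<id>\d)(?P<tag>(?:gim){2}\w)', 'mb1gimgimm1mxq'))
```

False

The pattern matches a word boundary (`\b`, zero-width); then a digit (captured as 'id'); then the literal 'gim' repeated 2 times, then a word character (captured as 'tag').
`search` walks the string left to right and returns the first match it finds.
Here no position works, so the call returns None, and `bool(None)` is False.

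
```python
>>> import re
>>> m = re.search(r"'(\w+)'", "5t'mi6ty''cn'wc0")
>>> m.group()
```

"'mi6ty'"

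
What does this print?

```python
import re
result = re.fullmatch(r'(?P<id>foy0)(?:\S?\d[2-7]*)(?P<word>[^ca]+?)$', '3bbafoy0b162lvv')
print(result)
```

None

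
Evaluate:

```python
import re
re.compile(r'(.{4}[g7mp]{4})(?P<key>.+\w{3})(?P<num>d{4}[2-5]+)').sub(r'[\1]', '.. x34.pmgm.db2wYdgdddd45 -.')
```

'.. [x34.pmgm] -.'

The pattern matches exactly 4 of any character, then exactly 4 of one of [g7mp] (captured); then one or more of any character, then exactly 3 of a word character (captured as 'key'); then exactly 4 of a literal 'd', then one or more of a character in [2-5] (captured as 'num').
`\1` in the replacement pulls in group 1's text for each match.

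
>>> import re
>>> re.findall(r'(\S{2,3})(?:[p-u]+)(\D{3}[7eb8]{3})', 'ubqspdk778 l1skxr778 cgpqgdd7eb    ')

[('ubq', 'pdk778'), ('l1', 'kxr778'), ('cgp', 'gdd7eb')]

Pattern: 2 to 3 of a non-whitespace character (captured); then one or more of a character in [p-u] (non-capturing group); then exactly 3 of a non-digit, then exactly 3 of one of [7eb8] (captured).
Multiple groups make `findall` return tuples — one 2-tuple for each match.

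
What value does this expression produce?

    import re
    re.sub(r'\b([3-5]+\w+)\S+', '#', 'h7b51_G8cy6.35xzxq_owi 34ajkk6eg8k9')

'h7b51_G8cy6.# #'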